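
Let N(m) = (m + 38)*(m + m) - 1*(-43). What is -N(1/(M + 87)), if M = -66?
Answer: -20561/441 ≈ -46.624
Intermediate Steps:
N(m) = 43 + 2*m*(38 + m) (N(m) = (38 + m)*(2*m) + 43 = 2*m*(38 + m) + 43 = 43 + 2*m*(38 + m))
-N(1/(M + 87)) = -(43 + 2*(1/(-66 + 87))² + 76/(-66 + 87)) = -(43 + 2*(1/21)² + 76/21) = -(43 + 2*(1/21)² + 76*(1/21)) = -(43 + 2*(1/441) + 76/21) = -(43 + 2/441 + 76/21) = -1*20561/441 = -20561/441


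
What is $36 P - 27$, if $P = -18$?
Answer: $-675$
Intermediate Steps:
$36 P - 27 = 36 \left(-18\right) - 27 = -648 - 27 = -675$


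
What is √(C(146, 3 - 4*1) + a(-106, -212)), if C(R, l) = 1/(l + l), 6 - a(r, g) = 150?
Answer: 17*I*√2/2 ≈ 12.021*I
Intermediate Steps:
a(r, g) = -144 (a(r, g) = 6 - 1*150 = 6 - 150 = -144)
C(R, l) = 1/(2*l)
√(C(146, 3 - 4*1) + a(-106, -212)) = √(1/(2*(3 - 4*1)) - 144) = √(1/(2*(3 - 4)) - 144) = √((½)/(-1) - 144) = √((½)*(-1) - 144) = √(-½ - 144) = √(-289/2) = 17*I*√2/2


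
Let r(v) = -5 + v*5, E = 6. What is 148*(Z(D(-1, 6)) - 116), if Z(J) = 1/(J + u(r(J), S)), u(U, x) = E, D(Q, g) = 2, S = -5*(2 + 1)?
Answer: -34299/2 ≈ -17150.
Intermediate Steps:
r(v) = -5 + 5*v
S = -15 (S = -5*3 = -15)
u(U, x) = 6
Z(J) = 1/(6 + J) (Z(J) = 1/(J + 6) = 1/(6 + J))
148*(Z(D(-1, 6)) - 116) = 148*(1/(6 + 2) - 116) = 148*(1/8 - 116) = 148*(⅛ - 116) = 148*(-927/8) = -34299/2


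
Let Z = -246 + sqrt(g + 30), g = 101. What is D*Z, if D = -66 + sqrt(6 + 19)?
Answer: 15006 - 61*sqrt(131) ≈ 14308.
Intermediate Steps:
D = -61 (D = -66 + sqrt(25) = -66 + 5 = -61)
Z = -246 + sqrt(131) (Z = -246 + sqrt(101 + 30) = -246 + sqrt(131) ≈ -234.55)
D*Z = -61*(-246 + sqrt(131)) = 15006 - 61*sqrt(131)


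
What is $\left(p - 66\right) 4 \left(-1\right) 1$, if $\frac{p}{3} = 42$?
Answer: $-240$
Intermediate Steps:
$p = 126$ ($p = 3 \cdot 42 = 126$)
$\left(p - 66\right) 4 \left(-1\right) 1 = \left(126 - 66\right) 4 \left(-1\right) 1 = 60 \left(\left(-4\right) 1\right) = 60 \left(-4\right) = -240$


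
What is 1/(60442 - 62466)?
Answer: -1/2024 ≈ -0.00049407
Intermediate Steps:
1/(60442 - 62466) = 1/(-2024) = -1/2024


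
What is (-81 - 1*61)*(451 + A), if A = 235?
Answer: -97412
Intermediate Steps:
(-81 - 1*61)*(451 + A) = (-81 - 1*61)*(451 + 235) = (-81 - 61)*686 = -142*686 = -97412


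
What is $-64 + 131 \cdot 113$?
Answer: $14739$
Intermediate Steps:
$-64 + 131 \cdot 113 = -64 + 14803 = 14739$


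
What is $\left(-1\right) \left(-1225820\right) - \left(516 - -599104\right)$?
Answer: $626200$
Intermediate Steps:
$\left(-1\right) \left(-1225820\right) - \left(516 - -599104\right) = 1225820 - \left(516 + 599104\right) = 1225820 - 599620 = 626200$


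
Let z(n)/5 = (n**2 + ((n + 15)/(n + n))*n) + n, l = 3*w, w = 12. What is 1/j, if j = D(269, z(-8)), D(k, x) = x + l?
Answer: 2/667 ≈ 0.0029985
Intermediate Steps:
l = 36 (l = 3*12 = 36)
z(n) = 75/2 + 5*n**2 + 15*n/2 (z(n) = 5*((n**2 + ((n + 15)/(n + n))*n) + n) = 5*((n**2 + ((15 + n)/((2*n)))*n) + n) = 5*((n**2 + ((15 + n)*(1/(2*n)))*n) + n) = 5*((n**2 + ((15 + n)/(2*n))*n) + n) = 5*((n**2 + (15/2 + n/2)) + n) = 5*((15/2 + n**2 + n/2) + n) = 5*(15/2 + n**2 + 3*n/2) = 75/2 + 5*n**2 + 15*n/2)
D(k, x) = 36 + x (D(k, x) = x + 36 = 36 + x)
j = 667/2 (j = 36 + (75/2 + 5*(-8)**2 + (15/2)*(-8)) = 36 + (75/2 + 5*64 - 60) = 36 + (75/2 + 320 - 60) = 36 + 595/2 = 667/2 ≈ 333.50)
1/j = 1/(667/2) = 2/667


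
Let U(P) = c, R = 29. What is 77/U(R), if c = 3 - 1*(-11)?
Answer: 11/2 ≈ 5.5000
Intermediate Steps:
c = 14 (c = 3 + 11 = 14)
U(P) = 14
77/U(R) = 77/14 = 77*(1/14) = 11/2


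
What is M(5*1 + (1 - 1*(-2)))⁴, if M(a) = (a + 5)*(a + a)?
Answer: 1871773696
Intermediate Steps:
M(a) = 2*a*(5 + a) (M(a) = (5 + a)*(2*a) = 2*a*(5 + a))
M(5*1 + (1 - 1*(-2)))⁴ = (2*(5*1 + (1 - 1*(-2)))*(5 + (5*1 + (1 - 1*(-2)))))⁴ = (2*(5 + (1 + 2))*(5 + (5 + (1 + 2))))⁴ = (2*(5 + 3)*(5 + (5 + 3)))⁴ = (2*8*(5 + 8))⁴ = (2*8*13)⁴ = 208⁴ = 1871773696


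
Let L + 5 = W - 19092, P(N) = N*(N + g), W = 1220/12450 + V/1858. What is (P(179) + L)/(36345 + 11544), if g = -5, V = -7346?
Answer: 13931474098/55388656845 ≈ 0.25152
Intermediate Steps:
W = -4459547/1156605 (W = 1220/12450 - 7346/1858 = 1220*(1/12450) - 7346*1/1858 = 122/1245 - 3673/929 = -4459547/1156605 ≈ -3.8557)
P(N) = N*(-5 + N) (P(N) = N*(N - 5) = N*(-5 + N))
L = -22092145232/1156605 (L = -5 + (-4459547/1156605 - 19092) = -5 - 22086362207/1156605 = -22092145232/1156605 ≈ -19101.)
(P(179) + L)/(36345 + 11544) = (179*(-5 + 179) - 22092145232/1156605)/(36345 + 11544) = (179*174 - 22092145232/1156605)/47889 = (31146 - 22092145232/1156605)*(1/47889) = (13931474098/1156605)*(1/47889) = 13931474098/55388656845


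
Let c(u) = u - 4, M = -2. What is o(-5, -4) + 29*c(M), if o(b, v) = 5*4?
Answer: -154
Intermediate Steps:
o(b, v) = 20
c(u) = -4 + u
o(-5, -4) + 29*c(M) = 20 + 29*(-4 - 2) = 20 + 29*(-6) = 20 - 174 = -154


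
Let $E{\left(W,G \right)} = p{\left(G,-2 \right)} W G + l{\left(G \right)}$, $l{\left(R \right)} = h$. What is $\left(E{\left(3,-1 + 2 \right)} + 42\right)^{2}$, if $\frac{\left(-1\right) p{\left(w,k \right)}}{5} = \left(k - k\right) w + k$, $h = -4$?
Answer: $4624$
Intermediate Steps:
$l{\left(R \right)} = -4$
$p{\left(w,k \right)} = - 5 k$ ($p{\left(w,k \right)} = - 5 \left(\left(k - k\right) w + k\right) = - 5 \left(0 w + k\right) = - 5 \left(0 + k\right) = - 5 k$)
$E{\left(W,G \right)} = -4 + 10 G W$ ($E{\left(W,G \right)} = \left(-5\right) \left(-2\right) W G - 4 = 10 W G - 4 = 10 G W - 4 = -4 + 10 G W$)
$\left(E{\left(3,-1 + 2 \right)} + 42\right)^{2} = \left(\left(-4 + 10 \left(-1 + 2\right) 3\right) + 42\right)^{2} = \left(\left(-4 + 10 \cdot 1 \cdot 3\right) + 42\right)^{2} = \left(\left(-4 + 30\right) + 42\right)^{2} = \left(26 + 42\right)^{2} = 68^{2} = 4624$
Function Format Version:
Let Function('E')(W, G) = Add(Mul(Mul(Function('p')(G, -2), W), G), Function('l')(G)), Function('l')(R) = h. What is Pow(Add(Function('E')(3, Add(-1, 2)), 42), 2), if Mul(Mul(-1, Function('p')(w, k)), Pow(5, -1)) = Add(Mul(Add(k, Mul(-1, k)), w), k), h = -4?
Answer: 4624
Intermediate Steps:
Function('l')(R) = -4
Function('p')(w, k) = Mul(-5, k) (Function('p')(w, k) = Mul(-5, Add(Mul(Add(k, Mul(-1, k)), w), k)) = Mul(-5, Add(Mul(0, w), k)) = Mul(-5, Add(0, k)) = Mul(-5, k))
Function('E')(W, G) = Add(-4, Mul(10, G, W)) (Function('E')(W, G) = Add(Mul(Mul(Mul(-5, -2), W), G), -4) = Add(Mul(Mul(10, W), G), -4) = Add(Mul(10, G, W), -4) = Add(-4, Mul(10, G, W)))
Pow(Add(Function('E')(3, Add(-1, 2)), 42), 2) = Pow(Add(Add(-4, Mul(10, Add(-1, 2), 3)), 42), 2) = Pow(Add(Add(-4, Mul(10, 1, 3)), 42), 2) = Pow(Add(Add(-4, 30), 42), 2) = Pow(Add(26, 42), 2) = Pow(68, 2) = 4624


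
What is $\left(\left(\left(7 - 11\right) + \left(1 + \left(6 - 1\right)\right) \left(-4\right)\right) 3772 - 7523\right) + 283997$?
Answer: $170858$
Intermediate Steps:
$\left(\left(\left(7 - 11\right) + \left(1 + \left(6 - 1\right)\right) \left(-4\right)\right) 3772 - 7523\right) + 283997 = \left(\left(-4 + \left(1 + 5\right) \left(-4\right)\right) 3772 - 7523\right) + 283997 = \left(\left(-4 + 6 \left(-4\right)\right) 3772 - 7523\right) + 283997 = \left(\left(-4 - 24\right) 3772 - 7523\right) + 283997 = \left(\left(-28\right) 3772 - 7523\right) + 283997 = \left(-105616 - 7523\right) + 283997 = -113139 + 283997 = 170858$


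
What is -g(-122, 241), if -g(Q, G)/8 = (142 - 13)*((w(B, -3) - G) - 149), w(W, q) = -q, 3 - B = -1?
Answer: -399384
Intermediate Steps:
B = 4 (B = 3 - 1*(-1) = 3 + 1 = 4)
g(Q, G) = 150672 + 1032*G (g(Q, G) = -8*(142 - 13)*((-1*(-3) - G) - 149) = -1032*((3 - G) - 149) = -1032*(-146 - G) = -8*(-18834 - 129*G) = 150672 + 1032*G)
-g(-122, 241) = -(150672 + 1032*241) = -(150672 + 248712) = -1*399384 = -399384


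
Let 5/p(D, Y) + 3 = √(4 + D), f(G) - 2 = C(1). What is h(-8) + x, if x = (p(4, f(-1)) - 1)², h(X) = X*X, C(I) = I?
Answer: 520 + 320*√2 ≈ 972.55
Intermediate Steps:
f(G) = 3 (f(G) = 2 + 1 = 3)
h(X) = X²
p(D, Y) = 5/(-3 + √(4 + D))
x = (-1 + 5/(-3 + 2*√2))² (x = (5/(-3 + √(4 + 4)) - 1)² = (5/(-3 + √8) - 1)² = (5/(-3 + 2*√2) - 1)² = (-1 + 5/(-3 + 2*√2))² ≈ 908.55)
h(-8) + x = (-8)² + (456 + 320*√2) = 64 + (456 + 320*√2) = 520 + 320*√2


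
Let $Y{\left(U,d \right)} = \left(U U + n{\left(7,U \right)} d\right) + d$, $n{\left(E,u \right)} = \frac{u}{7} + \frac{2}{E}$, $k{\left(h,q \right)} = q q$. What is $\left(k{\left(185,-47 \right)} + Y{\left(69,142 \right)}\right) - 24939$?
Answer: $- \frac{114707}{7} \approx -16387.0$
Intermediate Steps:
$k{\left(h,q \right)} = q^{2}$
$n{\left(E,u \right)} = \frac{2}{E} + \frac{u}{7}$ ($n{\left(E,u \right)} = u \frac{1}{7} + \frac{2}{E} = \frac{u}{7} + \frac{2}{E} = \frac{2}{E} + \frac{u}{7}$)
$Y{\left(U,d \right)} = d + U^{2} + d \left(\frac{2}{7} + \frac{U}{7}\right)$ ($Y{\left(U,d \right)} = \left(U U + \left(\frac{2}{7} + \frac{U}{7}\right) d\right) + d = \left(U^{2} + \left(2 \cdot \frac{1}{7} + \frac{U}{7}\right) d\right) + d = \left(U^{2} + \left(\frac{2}{7} + \frac{U}{7}\right) d\right) + d = \left(U^{2} + d \left(\frac{2}{7} + \frac{U}{7}\right)\right) + d = d + U^{2} + d \left(\frac{2}{7} + \frac{U}{7}\right)$)
$\left(k{\left(185,-47 \right)} + Y{\left(69,142 \right)}\right) - 24939 = \left(\left(-47\right)^{2} + \left(142 + 69^{2} + \frac{1}{7} \cdot 142 \left(2 + 69\right)\right)\right) - 24939 = \left(2209 + \left(142 + 4761 + \frac{1}{7} \cdot 142 \cdot 71\right)\right) - 24939 = \left(2209 + \left(142 + 4761 + \frac{10082}{7}\right)\right) - 24939 = \left(2209 + \frac{44403}{7}\right) - 24939 = \frac{59866}{7} - 24939 = - \frac{114707}{7}$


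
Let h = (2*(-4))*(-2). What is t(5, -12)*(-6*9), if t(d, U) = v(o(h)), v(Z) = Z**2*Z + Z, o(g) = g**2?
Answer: -905983488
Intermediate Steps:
h = 16 (h = -8*(-2) = 16)
v(Z) = Z + Z**3 (v(Z) = Z**3 + Z = Z + Z**3)
t(d, U) = 16777472 (t(d, U) = 16**2 + (16**2)**3 = 256 + 256**3 = 256 + 16777216 = 16777472)
t(5, -12)*(-6*9) = 16777472*(-6*9) = 16777472*(-54) = -905983488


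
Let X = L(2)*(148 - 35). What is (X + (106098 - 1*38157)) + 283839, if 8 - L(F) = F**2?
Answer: 352232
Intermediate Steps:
L(F) = 8 - F**2
X = 452 (X = (8 - 1*2**2)*(148 - 35) = (8 - 1*4)*113 = (8 - 4)*113 = 4*113 = 452)
(X + (106098 - 1*38157)) + 283839 = (452 + (106098 - 1*38157)) + 283839 = (452 + (106098 - 38157)) + 283839 = (452 + 67941) + 283839 = 68393 + 283839 = 352232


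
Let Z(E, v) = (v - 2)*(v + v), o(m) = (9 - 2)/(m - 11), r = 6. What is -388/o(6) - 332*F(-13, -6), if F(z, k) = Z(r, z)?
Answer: -904420/7 ≈ -1.2920e+5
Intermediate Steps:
o(m) = 7/(-11 + m)
Z(E, v) = 2*v*(-2 + v) (Z(E, v) = (-2 + v)*(2*v) = 2*v*(-2 + v))
F(z, k) = 2*z*(-2 + z)
-388/o(6) - 332*F(-13, -6) = -388/(7/(-11 + 6)) - 664*(-13)*(-2 - 13) = -388/(7/(-5)) - 664*(-13)*(-15) = -388/(7*(-⅕)) - 332*390 = -388/(-7/5) - 129480 = -388*(-5/7) - 129480 = 1940/7 - 129480 = -904420/7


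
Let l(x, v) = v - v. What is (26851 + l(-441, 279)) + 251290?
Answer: 278141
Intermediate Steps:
l(x, v) = 0
(26851 + l(-441, 279)) + 251290 = (26851 + 0) + 251290 = 26851 + 251290 = 278141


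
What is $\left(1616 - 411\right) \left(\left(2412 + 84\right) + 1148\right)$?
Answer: $4391020$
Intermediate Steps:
$\left(1616 - 411\right) \left(\left(2412 + 84\right) + 1148\right) = 1205 \left(2496 + 1148\right) = 1205 \cdot 3644 = 4391020$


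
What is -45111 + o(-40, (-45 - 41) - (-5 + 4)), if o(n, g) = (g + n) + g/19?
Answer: -859569/19 ≈ -45241.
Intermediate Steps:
o(n, g) = n + 20*g/19 (o(n, g) = (g + n) + g*(1/19) = (g + n) + g/19 = n + 20*g/19)
-45111 + o(-40, (-45 - 41) - (-5 + 4)) = -45111 + (-40 + 20*((-45 - 41) - (-5 + 4))/19) = -45111 + (-40 + 20*(-86 - 1*(-1))/19) = -45111 + (-40 + 20*(-86 + 1)/19) = -45111 + (-40 + (20/19)*(-85)) = -45111 + (-40 - 1700/19) = -45111 - 2460/19 = -859569/19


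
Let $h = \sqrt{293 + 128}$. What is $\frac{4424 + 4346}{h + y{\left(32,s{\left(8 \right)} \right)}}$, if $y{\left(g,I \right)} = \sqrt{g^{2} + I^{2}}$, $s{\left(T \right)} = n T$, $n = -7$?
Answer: $\frac{8770}{\sqrt{421} + 8 \sqrt{65}} \approx 103.16$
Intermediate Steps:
$s{\left(T \right)} = - 7 T$
$y{\left(g,I \right)} = \sqrt{I^{2} + g^{2}}$
$h = \sqrt{421} \approx 20.518$
$\frac{4424 + 4346}{h + y{\left(32,s{\left(8 \right)} \right)}} = \frac{4424 + 4346}{\sqrt{421} + \sqrt{\left(\left(-7\right) 8\right)^{2} + 32^{2}}} = \frac{8770}{\sqrt{421} + \sqrt{\left(-56\right)^{2} + 1024}} = \frac{8770}{\sqrt{421} + \sqrt{3136 + 1024}} = \frac{8770}{\sqrt{421} + \sqrt{4160}} = \frac{8770}{\sqrt{421} + 8 \sqrt{65}}$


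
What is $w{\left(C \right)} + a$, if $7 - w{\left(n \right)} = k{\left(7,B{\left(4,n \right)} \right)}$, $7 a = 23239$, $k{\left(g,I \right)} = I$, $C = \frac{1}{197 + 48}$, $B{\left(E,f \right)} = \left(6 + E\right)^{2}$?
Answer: $\frac{22588}{7} \approx 3226.9$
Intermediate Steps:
$C = \frac{1}{245} \approx 0.0040816$
$a = \frac{23239}{7}$ ($a = \frac{1}{7} \cdot 23239 = \frac{23239}{7} \approx 3319.9$)
$w{\left(n \right)} = -93$ ($w{\left(n \right)} = 7 - \left(6 + 4\right)^{2} = 7 - 10^{2} = 7 - 100 = -93$)
$w{\left(C \right)} + a = -93 + \frac{23239}{7} = \frac{22588}{7}$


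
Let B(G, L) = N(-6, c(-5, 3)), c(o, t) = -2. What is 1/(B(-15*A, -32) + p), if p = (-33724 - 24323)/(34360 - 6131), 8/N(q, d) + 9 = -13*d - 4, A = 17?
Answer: -366977/528779 ≈ -0.69401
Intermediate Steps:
N(q, d) = 8/(-13 - 13*d) (N(q, d) = 8/(-9 + (-13*d - 4)) = 8/(-9 + (-4 - 13*d)) = 8/(-13 - 13*d))
B(G, L) = 8/13 (B(G, L) = -8/(13 + 13*(-2)) = -8/(13 - 26) = -8/(-13) = -8*(-1/13) = 8/13)
p = -58047/28229 ≈ -2.0563
1/(B(-15*A, -32) + p) = 1/(8/13 - 58047/28229) = 1/(-528779/366977) = -366977/528779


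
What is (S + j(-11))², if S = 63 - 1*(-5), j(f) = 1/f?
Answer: 558009/121 ≈ 4611.6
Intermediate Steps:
S = 68 (S = 63 + 5 = 68)
(S + j(-11))² = (68 + 1/(-11))² = (68 - 1/11)² = (747/11)² = 558009/121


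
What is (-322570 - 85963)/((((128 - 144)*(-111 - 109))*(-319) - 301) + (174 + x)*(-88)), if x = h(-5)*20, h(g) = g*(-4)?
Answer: 408533/1173693 ≈ 0.34807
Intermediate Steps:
h(g) = -4*g
x = 400 (x = -4*(-5)*20 = 20*20 = 400)
(-322570 - 85963)/((((128 - 144)*(-111 - 109))*(-319) - 301) + (174 + x)*(-88)) = (-322570 - 85963)/((((128 - 144)*(-111 - 109))*(-319) - 301) + (174 + 400)*(-88)) = -408533/((-16*(-220)*(-319) - 301) + 574*(-88)) = -408533/((3520*(-319) - 301) - 50512) = -408533/((-1122880 - 301) - 50512) = -408533/(-1123181 - 50512) = -408533/(-1173693) = -408533*(-1/1173693) = 408533/1173693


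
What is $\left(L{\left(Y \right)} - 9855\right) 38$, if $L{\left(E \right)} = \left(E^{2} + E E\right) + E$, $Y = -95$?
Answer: $307800$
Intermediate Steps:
$L{\left(E \right)} = E + 2 E^{2}$ ($L{\left(E \right)} = \left(E^{2} + E^{2}\right) + E = 2 E^{2} + E = E + 2 E^{2}$)
$\left(L{\left(Y \right)} - 9855\right) 38 = \left(- 95 \left(1 + 2 \left(-95\right)\right) - 9855\right) 38 = \left(- 95 \left(1 - 190\right) - 9855\right) 38 = \left(\left(-95\right) \left(-189\right) - 9855\right) 38 = \left(17955 - 9855\right) 38 = 8100 \cdot 38 = 307800$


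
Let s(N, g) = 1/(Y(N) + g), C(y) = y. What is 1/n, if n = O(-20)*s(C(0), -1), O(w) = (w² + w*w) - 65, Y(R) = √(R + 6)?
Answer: -1/735 + √6/735 ≈ 0.0019721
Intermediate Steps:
Y(R) = √(6 + R)
s(N, g) = 1/(g + √(6 + N)) (s(N, g) = 1/(√(6 + N) + g) = 1/(g + √(6 + N)))
O(w) = -65 + 2*w² (O(w) = (w² + w²) - 65 = 2*w² - 65 = -65 + 2*w²)
n = 735/(-1 + √6) (n = (-65 + 2*(-20)²)/(-1 + √(6 + 0)) = (-65 + 2*400)/(-1 + √6) = (-65 + 800)/(-1 + √6) = 735/(-1 + √6) ≈ 507.08)
1/n = 1/(147 + 147*√6)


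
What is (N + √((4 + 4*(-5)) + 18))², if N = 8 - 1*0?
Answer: (8 + √2)² ≈ 88.627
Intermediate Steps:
N = 8 (N = 8 + 0 = 8)
(N + √((4 + 4*(-5)) + 18))² = (8 + √((4 + 4*(-5)) + 18))² = (8 + √((4 - 20) + 18))² = (8 + √(-16 + 18))² = (8 + √2)²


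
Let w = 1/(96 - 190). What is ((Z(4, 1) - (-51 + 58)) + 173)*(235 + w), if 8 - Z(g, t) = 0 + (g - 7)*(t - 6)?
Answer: 3512151/94 ≈ 37363.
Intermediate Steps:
Z(g, t) = 8 - (-7 + g)*(-6 + t) (Z(g, t) = 8 - (0 + (g - 7)*(t - 6)) = 8 - (0 + (-7 + g)*(-6 + t)) = 8 - (-7 + g)*(-6 + t))
w = -1/94 (w = 1/(-94) = -1/94 ≈ -0.010638)
((Z(4, 1) - (-51 + 58)) + 173)*(235 + w) = (((-34 + 6*4 + 7*1 - 1*4*1) - (-51 + 58)) + 173)*(235 - 1/94) = (((-34 + 24 + 7 - 4) - 1*7) + 173)*(22089/94) = ((-7 - 7) + 173)*(22089/94) = (-14 + 173)*(22089/94) = 159*(22089/94) = 3512151/94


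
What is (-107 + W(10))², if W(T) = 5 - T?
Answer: 12544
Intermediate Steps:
(-107 + W(10))² = (-107 + (5 - 1*10))² = (-107 + (5 - 10))² = (-107 - 5)² = (-112)² = 12544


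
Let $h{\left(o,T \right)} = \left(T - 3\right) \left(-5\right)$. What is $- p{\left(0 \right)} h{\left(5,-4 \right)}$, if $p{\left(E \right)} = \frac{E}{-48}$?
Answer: $0$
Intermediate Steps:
$h{\left(o,T \right)} = 15 - 5 T$ ($h{\left(o,T \right)} = \left(-3 + T\right) \left(-5\right) = 15 - 5 T$)
$p{\left(E \right)} = - \frac{E}{48}$ ($p{\left(E \right)} = E \left(- \frac{1}{48}\right) = - \frac{E}{48}$)
$- p{\left(0 \right)} h{\left(5,-4 \right)} = - \frac{\left(-1\right) 0}{48} \left(15 - -20\right) = \left(-1\right) 0 \left(15 + 20\right) = 0 \cdot 35 = 0$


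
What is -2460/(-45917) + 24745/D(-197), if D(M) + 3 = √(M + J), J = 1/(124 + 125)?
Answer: 15*(-18861065831*I + 328*√3053487)/(45917*(2*√3053487 + 747*I)) ≈ -360.32 - 1686.0*I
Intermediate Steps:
J = 1/249 ≈ 0.0040161
D(M) = -3 + √(1/249 + M) (D(M) = -3 + √(M + 1/249) = -3 + √(1/249 + M))
-2460/(-45917) + 24745/D(-197) = -2460/(-45917) + 24745/(-3 + √(249 + 62001*(-197))/249) = -2460*(-1/45917) + 24745/(-3 + √(249 - 12214197)/249) = 2460/45917 + 24745/(-3 + √(-12213948)/249) = 2460/45917 + 24745/(-3 + (2*I*√3053487)/249) = 2460/45917 + 24745/(-3 + 2*I*√3053487/249)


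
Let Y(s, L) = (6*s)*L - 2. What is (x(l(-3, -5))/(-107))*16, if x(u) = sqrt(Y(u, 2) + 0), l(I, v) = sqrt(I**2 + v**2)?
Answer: -16*sqrt(-2 + 12*sqrt(34))/107 ≈ -1.2328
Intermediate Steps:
Y(s, L) = -2 + 6*L*s (Y(s, L) = 6*L*s - 2 = -2 + 6*L*s)
x(u) = sqrt(-2 + 12*u) (x(u) = sqrt((-2 + 6*2*u) + 0) = sqrt((-2 + 12*u) + 0) = sqrt(-2 + 12*u))
(x(l(-3, -5))/(-107))*16 = (sqrt(-2 + 12*sqrt((-3)**2 + (-5)**2))/(-107))*16 = (sqrt(-2 + 12*sqrt(9 + 25))*(-1/107))*16 = (sqrt(-2 + 12*sqrt(34))*(-1/107))*16 = -sqrt(-2 + 12*sqrt(34))/107*16 = -16*sqrt(-2 + 12*sqrt(34))/107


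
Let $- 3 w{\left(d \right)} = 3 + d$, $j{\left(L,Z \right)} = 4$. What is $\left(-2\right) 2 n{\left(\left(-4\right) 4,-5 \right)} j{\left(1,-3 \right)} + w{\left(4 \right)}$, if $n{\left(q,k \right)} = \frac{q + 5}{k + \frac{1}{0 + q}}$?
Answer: $- \frac{3005}{81} \approx -37.099$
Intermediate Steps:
$n{\left(q,k \right)} = \frac{5 + q}{k + \frac{1}{q}}$
$w{\left(d \right)} = -1 - \frac{d}{3}$ ($w{\left(d \right)} = - \frac{3 + d}{3} = -1 - \frac{d}{3}$)
$\left(-2\right) 2 n{\left(\left(-4\right) 4,-5 \right)} j{\left(1,-3 \right)} + w{\left(4 \right)} = \left(-2\right) 2 \frac{\left(-4\right) 4 \left(5 - 16\right)}{1 - 5 \left(\left(-4\right) 4\right)} 4 - \frac{7}{3} = - 4 \left(- \frac{16 \left(5 - 16\right)}{1 - -80}\right) 4 - \frac{7}{3} = - 4 \left(\left(-16\right) \frac{1}{1 + 80} \left(-11\right)\right) 4 - \frac{7}{3} = - 4 \left(\left(-16\right) \frac{1}{81} \left(-11\right)\right) 4 - \frac{7}{3} = \left(-4\right) \frac{176}{81} \cdot 4 - \frac{7}{3} = \left(- \frac{704}{81}\right) 4 - \frac{7}{3} = - \frac{2816}{81} - \frac{7}{3} = - \frac{3005}{81}$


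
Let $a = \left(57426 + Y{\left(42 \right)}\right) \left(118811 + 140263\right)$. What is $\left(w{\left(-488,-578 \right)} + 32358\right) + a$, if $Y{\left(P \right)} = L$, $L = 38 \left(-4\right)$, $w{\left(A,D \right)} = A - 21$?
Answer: $14838236125$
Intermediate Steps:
$w{\left(A,D \right)} = -21 + A$ ($w{\left(A,D \right)} = A - 21 = -21 + A$)
$L = -152$
$Y{\left(P \right)} = -152$
$a = 14838204276$ ($a = \left(57426 - 152\right) \left(118811 + 140263\right) = 57274 \cdot 259074 = 14838204276$)
$\left(w{\left(-488,-578 \right)} + 32358\right) + a = \left(\left(-21 - 488\right) + 32358\right) + 14838204276 = \left(-509 + 32358\right) + 14838204276 = 31849 + 14838204276 = 14838236125$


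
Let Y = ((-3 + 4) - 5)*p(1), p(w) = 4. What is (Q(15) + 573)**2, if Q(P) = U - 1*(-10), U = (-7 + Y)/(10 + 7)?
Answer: 97772544/289 ≈ 3.3831e+5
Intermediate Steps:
Y = -16 (Y = ((-3 + 4) - 5)*4 = (1 - 5)*4 = -4*4 = -16)
U = -23/17 (U = (-7 - 16)/(10 + 7) = -23/17 ≈ -1.3529)
Q(P) = 147/17 (Q(P) = -23/17 - 1*(-10) = -23/17 + 10 = 147/17)
(Q(15) + 573)**2 = (147/17 + 573)**2 = (9888/17)**2 = 97772544/289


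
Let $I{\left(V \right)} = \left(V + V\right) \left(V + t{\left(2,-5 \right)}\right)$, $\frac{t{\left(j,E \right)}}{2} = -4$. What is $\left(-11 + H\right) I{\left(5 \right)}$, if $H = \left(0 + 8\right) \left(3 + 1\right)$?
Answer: $-630$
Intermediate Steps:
$t{\left(j,E \right)} = -8$ ($t{\left(j,E \right)} = 2 \left(-4\right) = -8$)
$I{\left(V \right)} = 2 V \left(-8 + V\right)$ ($I{\left(V \right)} = \left(V + V\right) \left(V - 8\right) = 2 V \left(-8 + V\right)$)
$H = 32$ ($H = 8 \cdot 4 = 32$)
$\left(-11 + H\right) I{\left(5 \right)} = \left(-11 + 32\right) 2 \cdot 5 \left(-8 + 5\right) = 21 \cdot 2 \cdot 5 \left(-3\right) = 21 \left(-30\right) = -630$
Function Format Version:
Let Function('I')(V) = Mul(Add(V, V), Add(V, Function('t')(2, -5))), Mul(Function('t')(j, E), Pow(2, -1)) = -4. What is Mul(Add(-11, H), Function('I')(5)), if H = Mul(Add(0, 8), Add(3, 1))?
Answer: -630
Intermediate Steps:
Function('t')(j, E) = -8 (Function('t')(j, E) = Mul(2, -4) = -8)
Function('I')(V) = Mul(2, V, Add(-8, V)) (Function('I')(V) = Mul(Add(V, V), Add(V, -8)) = Mul(Mul(2, V), Add(-8, V)) = Mul(2, V, Add(-8, V)))
H = 32 (H = Mul(8, 4) = 32)
Mul(Add(-11, H), Function('I')(5)) = Mul(Add(-11, 32), Mul(2, 5, Add(-8, 5))) = Mul(21, Mul(2, 5, -3)) = Mul(21, -30) = -630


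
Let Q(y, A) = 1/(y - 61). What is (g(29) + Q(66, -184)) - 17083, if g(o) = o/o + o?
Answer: -85264/5 ≈ -17053.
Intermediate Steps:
Q(y, A) = 1/(-61 + y)
g(o) = 1 + o
(g(29) + Q(66, -184)) - 17083 = ((1 + 29) + 1/(-61 + 66)) - 17083 = (30 + 1/5) - 17083 = (30 + ⅕) - 17083 = 151/5 - 17083 = -85264/5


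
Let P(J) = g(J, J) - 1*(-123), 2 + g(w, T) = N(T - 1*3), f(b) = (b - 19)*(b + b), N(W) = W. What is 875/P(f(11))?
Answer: -875/58 ≈ -15.086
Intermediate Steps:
f(b) = 2*b*(-19 + b) (f(b) = (-19 + b)*(2*b) = 2*b*(-19 + b))
g(w, T) = -5 + T (g(w, T) = -2 + (T - 1*3) = -2 + (T - 3) = -2 + (-3 + T) = -5 + T)
P(J) = 118 + J (P(J) = (-5 + J) - 1*(-123) = (-5 + J) + 123 = 118 + J)
875/P(f(11)) = 875/(118 + 2*11*(-19 + 11)) = 875/(118 + 2*11*(-8)) = 875/(118 - 176) = 875/(-58) = 875*(-1/58) = -875/58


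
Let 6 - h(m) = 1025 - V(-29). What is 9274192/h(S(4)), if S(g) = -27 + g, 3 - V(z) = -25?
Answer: -9274192/991 ≈ -9358.4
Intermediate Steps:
V(z) = 28 (V(z) = 3 - 1*(-25) = 3 + 25 = 28)
h(m) = -991 (h(m) = 6 - (1025 - 1*28) = 6 - (1025 - 28) = 6 - 1*997 = 6 - 997 = -991)
9274192/h(S(4)) = 9274192/(-991) = 9274192*(-1/991) = -9274192/991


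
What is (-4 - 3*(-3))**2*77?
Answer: 1925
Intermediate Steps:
(-4 - 3*(-3))**2*77 = (-4 + 9)**2*77 = 5**2*77 = 25*77 = 1925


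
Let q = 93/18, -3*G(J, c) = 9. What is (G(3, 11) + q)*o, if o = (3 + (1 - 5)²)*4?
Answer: 494/3 ≈ 164.67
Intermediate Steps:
G(J, c) = -3 (G(J, c) = -⅓*9 = -3)
q = 31/6 (q = 93*(1/18) = 31/6 ≈ 5.1667)
o = 76 (o = (3 + (-4)²)*4 = (3 + 16)*4 = 19*4 = 76)
(G(3, 11) + q)*o = (-3 + 31/6)*76 = (13/6)*76 = 494/3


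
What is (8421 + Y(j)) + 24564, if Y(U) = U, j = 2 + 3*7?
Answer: 33008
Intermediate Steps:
j = 23 (j = 2 + 21 = 23)
(8421 + Y(j)) + 24564 = (8421 + 23) + 24564 = 8444 + 24564 = 33008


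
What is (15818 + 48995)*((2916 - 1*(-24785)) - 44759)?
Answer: -1105580154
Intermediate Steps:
(15818 + 48995)*((2916 - 1*(-24785)) - 44759) = 64813*((2916 + 24785) - 44759) = 64813*(27701 - 44759) = 64813*(-17058) = -1105580154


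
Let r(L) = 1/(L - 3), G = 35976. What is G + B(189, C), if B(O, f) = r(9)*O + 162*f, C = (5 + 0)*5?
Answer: 80115/2 ≈ 40058.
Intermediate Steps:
C = 25 (C = 5*5 = 25)
r(L) = 1/(-3 + L)
B(O, f) = 162*f + O/6 (B(O, f) = O/(-3 + 9) + 162*f = O/6 + 162*f = 162*f + O/6)
G + B(189, C) = 35976 + (162*25 + (1/6)*189) = 35976 + (4050 + 63/2) = 35976 + 8163/2 = 80115/2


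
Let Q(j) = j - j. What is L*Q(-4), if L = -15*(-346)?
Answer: 0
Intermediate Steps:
L = 5190
Q(j) = 0
L*Q(-4) = 5190*0 = 0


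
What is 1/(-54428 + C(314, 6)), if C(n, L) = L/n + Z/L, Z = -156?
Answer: -157/8549275 ≈ -1.8364e-5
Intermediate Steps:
C(n, L) = -156/L + L/n (C(n, L) = L/n - 156/L = -156/L + L/n)
1/(-54428 + C(314, 6)) = 1/(-54428 + (-156/6 + 6/314)) = 1/(-54428 + (-156*⅙ + 6*(1/314))) = 1/(-54428 + (-26 + 3/157)) = 1/(-54428 - 4079/157) = 1/(-8549275/157) = -157/8549275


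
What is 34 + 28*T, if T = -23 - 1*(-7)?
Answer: -414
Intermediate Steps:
T = -16 (T = -23 + 7 = -16)
34 + 28*T = 34 + 28*(-16) = 34 - 448 = -414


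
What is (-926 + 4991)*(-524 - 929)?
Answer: -5906445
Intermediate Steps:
(-926 + 4991)*(-524 - 929) = 4065*(-1453) = -5906445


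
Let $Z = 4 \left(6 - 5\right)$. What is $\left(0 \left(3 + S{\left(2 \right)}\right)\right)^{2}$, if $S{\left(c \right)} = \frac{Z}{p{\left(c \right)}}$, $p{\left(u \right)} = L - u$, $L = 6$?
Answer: $0$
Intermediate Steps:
$p{\left(u \right)} = 6 - u$
$Z = 4$ ($Z = 4 \cdot 1 = 4$)
$S{\left(c \right)} = \frac{4}{6 - c}$
$\left(0 \left(3 + S{\left(2 \right)}\right)\right)^{2} = \left(0 \left(3 - \frac{4}{-6 + 2}\right)\right)^{2} = \left(0 \left(3 - \frac{4}{-4}\right)\right)^{2} = \left(0 \left(3 - -1\right)\right)^{2} = \left(0 \left(3 + 1\right)\right)^{2} = \left(0 \cdot 4\right)^{2} = 0^{2} = 0$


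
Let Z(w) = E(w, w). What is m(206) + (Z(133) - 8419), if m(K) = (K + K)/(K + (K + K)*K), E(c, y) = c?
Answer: -3422116/413 ≈ -8286.0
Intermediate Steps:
Z(w) = w
m(K) = 2*K/(K + 2*K²) (m(K) = (2*K)/(K + (2*K)*K) = (2*K)/(K + 2*K²) = 2*K/(K + 2*K²))
m(206) + (Z(133) - 8419) = 2/(1 + 2*206) + (133 - 8419) = 2/(1 + 412) - 8286 = 2/413 - 8286 = -3422116/413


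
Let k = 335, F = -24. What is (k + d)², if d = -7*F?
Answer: 253009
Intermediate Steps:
d = 168 (d = -7*(-24) = 168)
(k + d)² = (335 + 168)² = 503² = 253009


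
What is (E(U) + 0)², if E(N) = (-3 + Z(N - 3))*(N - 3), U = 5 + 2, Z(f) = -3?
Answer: 576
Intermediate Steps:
U = 7
E(N) = 18 - 6*N (E(N) = (-3 - 3)*(N - 3) = -6*(-3 + N) = 18 - 6*N)
(E(U) + 0)² = ((18 - 6*7) + 0)² = ((18 - 42) + 0)² = (-24 + 0)² = (-24)² = 576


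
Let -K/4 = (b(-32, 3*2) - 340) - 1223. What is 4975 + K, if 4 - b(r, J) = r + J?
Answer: 11107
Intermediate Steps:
b(r, J) = 4 - J - r (b(r, J) = 4 - (r + J) = 4 - (J + r) = 4 + (-J - r) = 4 - J - r)
K = 6132 (K = -4*(((4 - 3*2 - 1*(-32)) - 340) - 1223) = -4*(((4 - 1*6 + 32) - 340) - 1223) = -4*(((4 - 6 + 32) - 340) - 1223) = -4*((30 - 340) - 1223) = -4*(-310 - 1223) = -4*(-1533) = 6132)
4975 + K = 4975 + 6132 = 11107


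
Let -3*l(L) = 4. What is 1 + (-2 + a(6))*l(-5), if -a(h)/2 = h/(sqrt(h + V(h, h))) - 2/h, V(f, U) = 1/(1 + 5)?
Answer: 25/9 + 16*sqrt(222)/37 ≈ 9.2209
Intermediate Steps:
V(f, U) = 1/6
l(L) = -4/3 (l(L) = -1/3*4 = -4/3)
a(h) = 4/h - 2*h/sqrt(1/6 + h) (a(h) = -2*(h/(sqrt(h + 1/6)) - 2/h) = -2*(h/(sqrt(1/6 + h)) - 2/h) = -2*(h/sqrt(1/6 + h) - 2/h) = -2*(-2/h + h/sqrt(1/6 + h)) = 4/h - 2*h/sqrt(1/6 + h))
1 + (-2 + a(6))*l(-5) = 1 + (-2 + (4/6 - 2*6*sqrt(6)/sqrt(1 + 6*6)))*(-4/3) = 1 + (-2 + (4*(1/6) - 2*6*sqrt(6)/sqrt(1 + 36)))*(-4/3) = 1 + (-2 + (2/3 - 2*6*sqrt(6)/sqrt(37)))*(-4/3) = 1 + (-2 + (2/3 - 2*6*sqrt(6)*sqrt(37)/37))*(-4/3) = 1 + (-2 + (2/3 - 12*sqrt(222)/37))*(-4/3) = 1 + (-4/3 - 12*sqrt(222)/37)*(-4/3) = 1 + (16/9 + 16*sqrt(222)/37) = 25/9 + 16*sqrt(222)/37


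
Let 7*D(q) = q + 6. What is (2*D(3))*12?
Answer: 216/7 ≈ 30.857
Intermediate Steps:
D(q) = 6/7 + q/7 (D(q) = (q + 6)/7 = (6 + q)/7 = 6/7 + q/7)
(2*D(3))*12 = (2*(6/7 + (⅐)*3))*12 = (2*(6/7 + 3/7))*12 = (2*(9/7))*12 = (18/7)*12 = 216/7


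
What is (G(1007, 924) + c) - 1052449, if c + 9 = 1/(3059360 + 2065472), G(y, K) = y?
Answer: -5388509731231/5124832 ≈ -1.0515e+6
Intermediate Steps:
c = -46123487/5124832 (c = -9 + 1/(3059360 + 2065472) = -9 + 1/5124832 = -46123487/5124832 ≈ -9.0000)
(G(1007, 924) + c) - 1052449 = (1007 - 46123487/5124832) - 1052449 = 5114582337/5124832 - 1052449 = -5388509731231/5124832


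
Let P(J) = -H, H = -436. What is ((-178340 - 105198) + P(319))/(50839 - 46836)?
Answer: -283102/4003 ≈ -70.722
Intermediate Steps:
P(J) = 436 (P(J) = -1*(-436) = 436)
((-178340 - 105198) + P(319))/(50839 - 46836) = ((-178340 - 105198) + 436)/(50839 - 46836) = (-283538 + 436)/4003 = -283102*1/4003 = -283102/4003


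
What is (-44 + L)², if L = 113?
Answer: 4761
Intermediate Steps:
(-44 + L)² = (-44 + 113)² = 69² = 4761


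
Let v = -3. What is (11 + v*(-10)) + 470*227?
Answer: 106731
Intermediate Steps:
(11 + v*(-10)) + 470*227 = (11 - 3*(-10)) + 470*227 = (11 + 30) + 106690 = 41 + 106690 = 106731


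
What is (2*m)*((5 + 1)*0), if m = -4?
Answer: 0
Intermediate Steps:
(2*m)*((5 + 1)*0) = (2*(-4))*((5 + 1)*0) = -48*0 = -8*0 = 0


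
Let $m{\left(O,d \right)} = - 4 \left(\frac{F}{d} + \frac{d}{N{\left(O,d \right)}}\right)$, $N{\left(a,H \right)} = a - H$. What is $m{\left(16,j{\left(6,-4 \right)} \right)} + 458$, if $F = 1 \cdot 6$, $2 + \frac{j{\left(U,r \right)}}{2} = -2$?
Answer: $\frac{1387}{3} \approx 462.33$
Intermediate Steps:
$j{\left(U,r \right)} = -8$ ($j{\left(U,r \right)} = -4 + 2 \left(-2\right) = -4 - 4 = -8$)
$F = 6$
$m{\left(O,d \right)} = - \frac{24}{d} - \frac{4 d}{O - d}$ ($m{\left(O,d \right)} = - 4 \left(\frac{6}{d} + \frac{d}{O - d}\right) = - \frac{24}{d} - \frac{4 d}{O - d}$)
$m{\left(16,j{\left(6,-4 \right)} \right)} + 458 = \frac{4 \left(- \left(-8\right)^{2} - 96 + 6 \left(-8\right)\right)}{\left(-8\right) \left(16 - -8\right)} + 458 = 4 \left(- \frac{1}{8}\right) \frac{1}{16 + 8} \left(\left(-1\right) 64 - 96 - 48\right) + 458 = 4 \left(- \frac{1}{8}\right) \frac{1}{24} \left(-64 - 96 - 48\right) + 458 = 4 \left(- \frac{1}{8}\right) \frac{1}{24} \left(-208\right) + 458 = \frac{13}{3} + 458 = \frac{1387}{3}$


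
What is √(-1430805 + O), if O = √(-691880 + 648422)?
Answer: √(-1430805 + I*√43458) ≈ 0.087 + 1196.2*I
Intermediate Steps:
O = I*√43458 (O = √(-43458) = I*√43458 ≈ 208.47*I)
√(-1430805 + O) = √(-1430805 + I*√43458)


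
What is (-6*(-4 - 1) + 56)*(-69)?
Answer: -5934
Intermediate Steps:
(-6*(-4 - 1) + 56)*(-69) = (-6*(-5) + 56)*(-69) = (30 + 56)*(-69) = 86*(-69) = -5934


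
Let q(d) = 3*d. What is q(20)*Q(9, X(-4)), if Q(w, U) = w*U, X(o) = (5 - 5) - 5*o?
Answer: 10800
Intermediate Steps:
X(o) = -5*o (X(o) = 0 - 5*o = -5*o)
Q(w, U) = U*w
q(20)*Q(9, X(-4)) = (3*20)*(-5*(-4)*9) = 60*(20*9) = 60*180 = 10800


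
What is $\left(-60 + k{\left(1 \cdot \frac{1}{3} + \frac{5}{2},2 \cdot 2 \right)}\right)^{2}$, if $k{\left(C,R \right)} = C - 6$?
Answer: $\frac{143641}{36} \approx 3990.0$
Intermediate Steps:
$k{\left(C,R \right)} = -6 + C$
$\left(-60 + k{\left(1 \cdot \frac{1}{3} + \frac{5}{2},2 \cdot 2 \right)}\right)^{2} = \left(-60 + \left(-6 + \left(1 \cdot \frac{1}{3} + \frac{5}{2}\right)\right)\right)^{2} = \left(-60 + \left(-6 + \left(1 \cdot \frac{1}{3} + 5 \cdot \frac{1}{2}\right)\right)\right)^{2} = \left(-60 + \left(-6 + \left(\frac{1}{3} + \frac{5}{2}\right)\right)\right)^{2} = \left(-60 + \left(-6 + \frac{17}{6}\right)\right)^{2} = \left(-60 - \frac{19}{6}\right)^{2} = \left(- \frac{379}{6}\right)^{2} = \frac{143641}{36}$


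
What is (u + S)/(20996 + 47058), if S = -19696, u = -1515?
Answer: -21211/68054 ≈ -0.31168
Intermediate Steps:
(u + S)/(20996 + 47058) = (-1515 - 19696)/(20996 + 47058) = -21211/68054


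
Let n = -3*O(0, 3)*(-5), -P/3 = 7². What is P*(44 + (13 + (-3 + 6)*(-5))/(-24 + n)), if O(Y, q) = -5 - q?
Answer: -155281/24 ≈ -6470.0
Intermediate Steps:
P = -147 (P = -3*7² = -3*49 = -147)
n = -120 (n = -3*(-5 - 1*3)*(-5) = -3*(-5 - 3)*(-5) = -3*(-8)*(-5) = 24*(-5) = -120)
P*(44 + (13 + (-3 + 6)*(-5))/(-24 + n)) = -147*(44 + (13 + (-3 + 6)*(-5))/(-24 - 120)) = -147*(44 + (13 + 3*(-5))/(-144)) = -147*(44 + (13 - 15)*(-1/144)) = -147*(44 - 2*(-1/144)) = -147*(44 + 1/72) = -147*3169/72 = -155281/24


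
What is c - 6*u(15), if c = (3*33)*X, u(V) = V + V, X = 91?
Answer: 8829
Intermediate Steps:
u(V) = 2*V
c = 9009 (c = (3*33)*91 = 99*91 = 9009)
c - 6*u(15) = 9009 - 12*15 = 9009 - 6*30 = 9009 - 180 = 8829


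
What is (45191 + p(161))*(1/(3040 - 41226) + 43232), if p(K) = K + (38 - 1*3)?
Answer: 74927453512437/38186 ≈ 1.9622e+9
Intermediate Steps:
p(K) = 35 + K (p(K) = K + (38 - 3) = K + 35 = 35 + K)
(45191 + p(161))*(1/(3040 - 41226) + 43232) = (45191 + (35 + 161))*(1/(3040 - 41226) + 43232) = (45191 + 196)*(1/(-38186) + 43232) = 45387*(-1/38186 + 43232) = 45387*(1650857151/38186) = 74927453512437/38186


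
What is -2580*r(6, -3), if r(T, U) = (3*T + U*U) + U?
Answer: -61920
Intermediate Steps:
r(T, U) = U + U**2 + 3*T (r(T, U) = (3*T + U**2) + U = (U**2 + 3*T) + U = U + U**2 + 3*T)
-2580*r(6, -3) = -2580*(-3 + (-3)**2 + 3*6) = -2580*(-3 + 9 + 18) = -2580*24 = -61920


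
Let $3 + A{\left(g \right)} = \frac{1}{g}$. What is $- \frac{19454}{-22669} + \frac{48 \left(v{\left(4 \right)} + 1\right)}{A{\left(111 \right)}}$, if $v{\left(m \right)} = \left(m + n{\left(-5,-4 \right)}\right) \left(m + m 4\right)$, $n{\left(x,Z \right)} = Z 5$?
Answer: $\frac{9633854134}{1881527} \approx 5120.2$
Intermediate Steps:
$n{\left(x,Z \right)} = 5 Z$
$v{\left(m \right)} = 5 m \left(-20 + m\right)$ ($v{\left(m \right)} = \left(m + 5 \left(-4\right)\right) \left(m + m 4\right) = \left(m - 20\right) \left(m + 4 m\right) = \left(-20 + m\right) 5 m = 5 m \left(-20 + m\right)$)
$A{\left(g \right)} = -3 + \frac{1}{g}$
$- \frac{19454}{-22669} + \frac{48 \left(v{\left(4 \right)} + 1\right)}{A{\left(111 \right)}} = - \frac{19454}{-22669} + \frac{48 \left(5 \cdot 4 \left(-20 + 4\right) + 1\right)}{-3 + \frac{1}{111}} = \left(-19454\right) \left(- \frac{1}{22669}\right) + \frac{48 \left(5 \cdot 4 \left(-16\right) + 1\right)}{-3 + \frac{1}{111}} = \frac{19454}{22669} + \frac{48 \left(-320 + 1\right)}{- \frac{332}{111}} = \frac{19454}{22669} + 48 \left(-319\right) \left(- \frac{111}{332}\right) = \frac{19454}{22669} - - \frac{424908}{83} = \frac{19454}{22669} + \frac{424908}{83} = \frac{9633854134}{1881527}$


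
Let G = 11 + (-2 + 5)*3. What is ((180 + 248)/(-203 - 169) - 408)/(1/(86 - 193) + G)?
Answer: -4071457/198927 ≈ -20.467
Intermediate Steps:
G = 20 (G = 11 + 3*3 = 11 + 9 = 20)
((180 + 248)/(-203 - 169) - 408)/(1/(86 - 193) + G) = ((180 + 248)/(-203 - 169) - 408)/(1/(86 - 193) + 20) = (428/(-372) - 408)/(1/(-107) + 20) = (428*(-1/372) - 408)/(-1/107 + 20) = (-107/93 - 408)/(2139/107) = -38051/93*107/2139 = -4071457/198927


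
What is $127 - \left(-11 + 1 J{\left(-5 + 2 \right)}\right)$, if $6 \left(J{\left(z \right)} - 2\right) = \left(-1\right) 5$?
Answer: $\frac{821}{6} \approx 136.83$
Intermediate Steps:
$J{\left(z \right)} = \frac{7}{6}$ ($J{\left(z \right)} = 2 + \frac{\left(-1\right) 5}{6} = 2 + \frac{1}{6} \left(-5\right) = 2 - \frac{5}{6} = \frac{7}{6}$)
$127 - \left(-11 + 1 J{\left(-5 + 2 \right)}\right) = 127 - \left(-11 + 1 \cdot \frac{7}{6}\right) = 127 - \left(-11 + \frac{7}{6}\right) = 127 - - \frac{59}{6} = 127 + \frac{59}{6} = \frac{821}{6}$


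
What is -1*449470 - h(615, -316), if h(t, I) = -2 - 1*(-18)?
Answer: -449486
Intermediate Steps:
h(t, I) = 16 (h(t, I) = -2 + 18 = 16)
-1*449470 - h(615, -316) = -1*449470 - 1*16 = -449470 - 16 = -449486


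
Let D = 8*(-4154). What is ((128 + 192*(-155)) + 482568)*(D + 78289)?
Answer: 20407937352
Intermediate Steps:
D = -33232
((128 + 192*(-155)) + 482568)*(D + 78289) = ((128 + 192*(-155)) + 482568)*(-33232 + 78289) = ((128 - 29760) + 482568)*45057 = (-29632 + 482568)*45057 = 452936*45057 = 20407937352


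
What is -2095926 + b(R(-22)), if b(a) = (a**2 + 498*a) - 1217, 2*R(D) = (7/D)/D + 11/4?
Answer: -491106632639/234256 ≈ -2.0965e+6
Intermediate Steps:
R(D) = 11/8 + 7/(2*D**2) (R(D) = ((7/D)/D + 11/4)/2 = (7/D**2 + 11*(1/4))/2 = (7/D**2 + 11/4)/2 = (11/4 + 7/D**2)/2 = 11/8 + 7/(2*D**2))
b(a) = -1217 + a**2 + 498*a
-2095926 + b(R(-22)) = -2095926 + (-1217 + (11/8 + (7/2)/(-22)**2)**2 + 498*(11/8 + (7/2)/(-22)**2)) = -2095926 + (-1217 + (11/8 + (7/2)*(1/484))**2 + 498*(11/8 + (7/2)*(1/484))) = -2095926 + (-1217 + (11/8 + 7/968)**2 + 498*(11/8 + 7/968)) = -2095926 + (-1217 + (669/484)**2 + 498*(669/484)) = -2095926 + (-1217 + 447561/234256 + 166581/242) = -2095926 - 123391583/234256 = -491106632639/234256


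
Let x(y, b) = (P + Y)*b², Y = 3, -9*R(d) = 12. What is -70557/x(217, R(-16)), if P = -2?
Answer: -635013/16 ≈ -39688.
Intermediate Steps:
R(d) = -4/3 (R(d) = -⅑*12 = -4/3)
x(y, b) = b² (x(y, b) = (-2 + 3)*b² = 1*b² = b²)
-70557/x(217, R(-16)) = -70557/((-4/3)²) = -70557/16/9 = -70557*9/16 = -635013/16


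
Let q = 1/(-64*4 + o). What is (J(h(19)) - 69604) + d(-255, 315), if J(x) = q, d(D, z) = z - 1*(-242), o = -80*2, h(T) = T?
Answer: -28723553/416 ≈ -69047.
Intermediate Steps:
o = -160 (o = -40*4 = -160)
d(D, z) = 242 + z (d(D, z) = z + 242 = 242 + z)
q = -1/416 (q = 1/(-64*4 - 160) = 1/(-256 - 160) = 1/(-416) = -1/416 ≈ -0.0024038)
J(x) = -1/416
(J(h(19)) - 69604) + d(-255, 315) = (-1/416 - 69604) + (242 + 315) = -28955265/416 + 557 = -28723553/416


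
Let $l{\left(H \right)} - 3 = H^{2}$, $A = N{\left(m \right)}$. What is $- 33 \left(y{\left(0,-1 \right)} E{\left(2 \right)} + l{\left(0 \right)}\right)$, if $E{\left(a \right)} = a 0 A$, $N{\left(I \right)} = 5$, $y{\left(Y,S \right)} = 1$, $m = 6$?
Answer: $-99$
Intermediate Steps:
$A = 5$
$l{\left(H \right)} = 3 + H^{2}$
$E{\left(a \right)} = 0$ ($E{\left(a \right)} = a 0 \cdot 5 = 0 \cdot 5 = 0$)
$- 33 \left(y{\left(0,-1 \right)} E{\left(2 \right)} + l{\left(0 \right)}\right) = - 33 \left(1 \cdot 0 + \left(3 + 0^{2}\right)\right) = - 33 \left(0 + \left(3 + 0\right)\right) = - 33 \left(0 + 3\right) = \left(-33\right) 3 = -99$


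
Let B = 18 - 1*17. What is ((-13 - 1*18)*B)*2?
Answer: -62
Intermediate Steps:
B = 1 (B = 18 - 17 = 1)
((-13 - 1*18)*B)*2 = ((-13 - 1*18)*1)*2 = ((-13 - 18)*1)*2 = -31*1*2 = -31*2 = -62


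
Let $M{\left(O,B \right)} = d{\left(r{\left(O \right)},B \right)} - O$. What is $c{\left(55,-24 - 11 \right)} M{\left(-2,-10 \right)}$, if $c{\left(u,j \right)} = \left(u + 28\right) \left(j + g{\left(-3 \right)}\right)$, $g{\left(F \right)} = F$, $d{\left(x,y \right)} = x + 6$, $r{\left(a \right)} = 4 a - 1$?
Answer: $3154$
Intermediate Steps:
$r{\left(a \right)} = -1 + 4 a$
$d{\left(x,y \right)} = 6 + x$
$M{\left(O,B \right)} = 5 + 3 O$ ($M{\left(O,B \right)} = \left(6 + \left(-1 + 4 O\right)\right) - O = \left(5 + 4 O\right) - O = 5 + 3 O$)
$c{\left(u,j \right)} = \left(-3 + j\right) \left(28 + u\right)$ ($c{\left(u,j \right)} = \left(u + 28\right) \left(j - 3\right) = \left(28 + u\right) \left(-3 + j\right) = \left(-3 + j\right) \left(28 + u\right)$)
$c{\left(55,-24 - 11 \right)} M{\left(-2,-10 \right)} = \left(-84 - 165 + 28 \left(-24 - 11\right) + \left(-24 - 11\right) 55\right) \left(5 + 3 \left(-2\right)\right) = \left(-84 - 165 + 28 \left(-24 - 11\right) + \left(-24 - 11\right) 55\right) \left(5 - 6\right) = \left(-84 - 165 + 28 \left(-35\right) - 1925\right) \left(-1\right) = \left(-84 - 165 - 980 - 1925\right) \left(-1\right) = \left(-3154\right) \left(-1\right) = 3154$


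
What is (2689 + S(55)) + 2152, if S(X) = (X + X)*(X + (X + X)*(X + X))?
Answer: 1341891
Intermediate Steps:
S(X) = 2*X*(X + 4*X²) (S(X) = (2*X)*(X + (2*X)*(2*X)) = (2*X)*(X + 4*X²) = 2*X*(X + 4*X²))
(2689 + S(55)) + 2152 = (2689 + 55²*(2 + 8*55)) + 2152 = (2689 + 3025*(2 + 440)) + 2152 = (2689 + 3025*442) + 2152 = (2689 + 1337050) + 2152 = 1339739 + 2152 = 1341891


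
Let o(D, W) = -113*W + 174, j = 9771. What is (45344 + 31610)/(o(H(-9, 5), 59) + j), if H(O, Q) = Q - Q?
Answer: 38477/1639 ≈ 23.476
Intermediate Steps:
H(O, Q) = 0
o(D, W) = 174 - 113*W
(45344 + 31610)/(o(H(-9, 5), 59) + j) = (45344 + 31610)/((174 - 113*59) + 9771) = 76954/((174 - 6667) + 9771) = 76954/(-6493 + 9771) = 76954/3278 = 76954*(1/3278) = 38477/1639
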